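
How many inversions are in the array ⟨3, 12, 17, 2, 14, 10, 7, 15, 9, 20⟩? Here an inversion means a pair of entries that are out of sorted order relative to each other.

Count, for each position, how many later elements it exceeds:
3 → 2 → 1
12 → 2, 10, 7, 9 → 4
17 → 2, 14, 10, 7, 15, 9 → 6
2 → none → 0
14 → 10, 7, 9 → 3
10 → 7, 9 → 2
7 → none → 0
15 → 9 → 1
9 → none → 0
20 → none → 0
Sum: 1 + 4 + 6 + 0 + 3 + 2 + 0 + 1 + 0 + 0 = 17

17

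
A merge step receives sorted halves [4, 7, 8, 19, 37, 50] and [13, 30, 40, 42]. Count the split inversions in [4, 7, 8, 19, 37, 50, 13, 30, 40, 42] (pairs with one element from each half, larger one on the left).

7 cross-inversions

For each element r of the right run, count left-run elements greater than r:
r = 13: 19, 37, 50 → 3
r = 30: 37, 50 → 2
r = 40: 50 → 1
r = 42: 50 → 1
Cross-inversions: 3 + 2 + 1 + 1 = 7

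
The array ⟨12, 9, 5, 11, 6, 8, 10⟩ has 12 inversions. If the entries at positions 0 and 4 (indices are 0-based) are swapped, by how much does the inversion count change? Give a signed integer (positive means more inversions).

Positions 0 and 4 hold 12 and 6; after swapping, the array is [6, 9, 5, 11, 12, 8, 10].
For each element, count later entries that are smaller:
6 → 5 → 1
9 → 5, 8 → 2
5 → none → 0
11 → 8, 10 → 2
12 → 8, 10 → 2
8 → none → 0
10 → none → 0
Sum: 1 + 2 + 0 + 2 + 2 + 0 + 0 = 7
Change: 7 − 12 = -5

-5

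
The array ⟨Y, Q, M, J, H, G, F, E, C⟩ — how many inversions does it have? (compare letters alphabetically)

Count, for each position, how many later elements it exceeds:
Y: 8
Q: 7
M: 6
J: 5
H: 4
G: 3
F: 2
E: 1
C: 0
Sum: 8 + 7 + 6 + 5 + 4 + 3 + 2 + 1 + 0 = 36

36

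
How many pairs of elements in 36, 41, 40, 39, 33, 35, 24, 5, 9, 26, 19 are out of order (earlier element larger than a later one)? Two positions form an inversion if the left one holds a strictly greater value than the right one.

45 out-of-order pairs

Count, for each position, how many later elements it exceeds:
36 → 33, 35, 24, 5, 9, 26, 19 → 7
41 → 40, 39, 33, 35, 24, 5, 9, 26, 19 → 9
40 → 39, 33, 35, 24, 5, 9, 26, 19 → 8
39 → 33, 35, 24, 5, 9, 26, 19 → 7
33 → 24, 5, 9, 26, 19 → 5
35 → 24, 5, 9, 26, 19 → 5
24 → 5, 9, 19 → 3
5 → none → 0
9 → none → 0
26 → 19 → 1
19 → none → 0
Sum: 7 + 9 + 8 + 7 + 5 + 5 + 3 + 0 + 0 + 1 + 0 = 45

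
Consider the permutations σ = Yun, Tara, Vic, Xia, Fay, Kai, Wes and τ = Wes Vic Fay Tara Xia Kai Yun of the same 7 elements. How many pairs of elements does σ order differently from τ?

Assign each item its position (1..7) in the first ordering, then rewrite the second ordering as that position sequence:
positions: Yun→1, Tara→2, Vic→3, Xia→4, Fay→5, Kai→6, Wes→7
second ordering as positions: [7, 3, 5, 2, 4, 6, 1]
Discordant pairs = inversions in this position sequence.
7: 3, 5, 2, 4, 6, 1 → 6
3: 2, 1 → 2
5: 2, 4, 1 → 3
2: 1 → 1
4: 1 → 1
6: 1 → 1
1: 0
Total: 6 + 2 + 3 + 1 + 1 + 1 + 0 = 14

14 discordant pairs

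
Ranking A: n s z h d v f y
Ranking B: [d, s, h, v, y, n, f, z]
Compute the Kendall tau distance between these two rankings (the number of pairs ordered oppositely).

Discordant pairs: 13

Assign each item its position (1..8) in the first ordering, then rewrite the second ordering as that position sequence:
positions: n→1, s→2, z→3, h→4, d→5, v→6, f→7, y→8
second ordering as positions: [5, 2, 4, 6, 8, 1, 7, 3]
Discordant pairs = inversions in this position sequence.
5: 2, 4, 1, 3 → 4
2: 1 → 1
4: 1, 3 → 2
6: 1, 3 → 2
8: 1, 7, 3 → 3
1: 0
7: 3 → 1
3: 0
Total: 4 + 1 + 2 + 2 + 3 + 0 + 1 + 0 = 13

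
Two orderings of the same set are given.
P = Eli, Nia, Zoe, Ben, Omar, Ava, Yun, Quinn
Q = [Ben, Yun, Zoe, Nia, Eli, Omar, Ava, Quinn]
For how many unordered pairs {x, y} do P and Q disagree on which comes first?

Disagreeing pairs: 11

Assign each item its position (1..8) in the first ordering, then rewrite the second ordering as that position sequence:
positions: Eli→1, Nia→2, Zoe→3, Ben→4, Omar→5, Ava→6, Yun→7, Quinn→8
second ordering as positions: [4, 7, 3, 2, 1, 5, 6, 8]
Discordant pairs = inversions in this position sequence.
4: 3, 2, 1 → 3
7: 3, 2, 1, 5, 6 → 5
3: 2, 1 → 2
2: 1 → 1
1: 0
5: 0
6: 0
8: 0
Total: 3 + 5 + 2 + 1 + 0 + 0 + 0 + 0 = 11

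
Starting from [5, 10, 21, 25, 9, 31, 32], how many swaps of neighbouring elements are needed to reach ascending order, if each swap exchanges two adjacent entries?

The minimum number of adjacent swaps to sort an array equals its inversion count, since every such swap removes exactly one inversion.
Count inversions — for each element, later elements that are smaller:
5: none → 0
10: 9 → 1
21: 9 → 1
25: 9 → 1
9: none → 0
31: none → 0
32: none → 0
Total inversions: 0 + 1 + 1 + 1 + 0 + 0 + 0 = 3

3 adjacent swaps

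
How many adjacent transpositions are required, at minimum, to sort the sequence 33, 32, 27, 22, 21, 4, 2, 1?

The minimum number of adjacent swaps to sort an array equals its inversion count, since every such swap removes exactly one inversion.
Count inversions — for each element, later elements that are smaller:
33: 32, 27, 22, 21, 4, 2, 1 → 7
32: 27, 22, 21, 4, 2, 1 → 6
27: 22, 21, 4, 2, 1 → 5
22: 21, 4, 2, 1 → 4
21: 4, 2, 1 → 3
4: 2, 1 → 2
2: 1 → 1
1: none → 0
Total inversions: 7 + 6 + 5 + 4 + 3 + 2 + 1 + 0 = 28

There are 28 adjacent swaps.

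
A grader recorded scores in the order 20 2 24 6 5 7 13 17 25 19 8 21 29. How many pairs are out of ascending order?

23 inversions

For each element, count later entries that are smaller:
20 → 2, 6, 5, 7, 13, 17, 19, 8 → 8
2 → none → 0
24 → 6, 5, 7, 13, 17, 19, 8, 21 → 8
6 → 5 → 1
5 → none → 0
7 → none → 0
13 → 8 → 1
17 → 8 → 1
25 → 19, 8, 21 → 3
19 → 8 → 1
8 → none → 0
21 → none → 0
29 → none → 0
Sum: 8 + 0 + 8 + 1 + 0 + 0 + 1 + 1 + 3 + 1 + 0 + 0 + 0 = 23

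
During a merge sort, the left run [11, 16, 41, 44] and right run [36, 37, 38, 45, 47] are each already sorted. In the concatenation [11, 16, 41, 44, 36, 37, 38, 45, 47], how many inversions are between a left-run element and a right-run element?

6 cross-inversions

Count, for every r in R, how many entries of L exceed r:
r = 36: 41, 44 → 2
r = 37: 41, 44 → 2
r = 38: 41, 44 → 2
r = 45: none → 0
r = 47: none → 0
Cross-inversions: 2 + 2 + 2 + 0 + 0 = 6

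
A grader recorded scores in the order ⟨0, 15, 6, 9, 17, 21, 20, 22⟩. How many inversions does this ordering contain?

3 inversions

For each element, count later entries that are smaller:
0 → none → 0
15 → 6, 9 → 2
6 → none → 0
9 → none → 0
17 → none → 0
21 → 20 → 1
20 → none → 0
22 → none → 0
Sum: 0 + 2 + 0 + 0 + 0 + 1 + 0 + 0 = 3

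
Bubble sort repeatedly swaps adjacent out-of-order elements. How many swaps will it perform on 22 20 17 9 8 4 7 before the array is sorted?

20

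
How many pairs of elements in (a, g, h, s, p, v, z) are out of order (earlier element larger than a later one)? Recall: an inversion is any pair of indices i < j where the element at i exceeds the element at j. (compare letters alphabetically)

1

Inversion pairs (indices are 0-based):
(3,4): s > p
That's 1 pair.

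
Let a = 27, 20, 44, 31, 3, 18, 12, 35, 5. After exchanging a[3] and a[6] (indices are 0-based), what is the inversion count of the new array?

There are 20 inversions.

Positions 3 and 6 hold 31 and 12; after swapping, the array is [27, 20, 44, 12, 3, 18, 31, 35, 5].
Element-by-element contributions:
27: 5
20: 4
44: 6
12: 2
3: 0
18: 1
31: 1
35: 1
5: 0
Sum: 5 + 4 + 6 + 2 + 0 + 1 + 1 + 1 + 0 = 20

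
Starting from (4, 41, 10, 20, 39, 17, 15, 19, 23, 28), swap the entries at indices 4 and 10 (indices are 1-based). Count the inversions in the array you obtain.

Positions 4 and 10 hold 20 and 28; after swapping, the array is [4, 41, 10, 28, 39, 17, 15, 19, 23, 20].
For each element, count later entries that are smaller:
4 → none → 0
41 → 10, 28, 39, 17, 15, 19, 23, 20 → 8
10 → none → 0
28 → 17, 15, 19, 23, 20 → 5
39 → 17, 15, 19, 23, 20 → 5
17 → 15 → 1
15 → none → 0
19 → none → 0
23 → 20 → 1
20 → none → 0
Sum: 0 + 8 + 0 + 5 + 5 + 1 + 0 + 0 + 1 + 0 = 20

20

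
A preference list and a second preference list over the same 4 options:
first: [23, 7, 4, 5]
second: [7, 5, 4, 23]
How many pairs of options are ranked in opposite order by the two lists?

4 pairs

Assign each item its position (1..4) in the first ordering, then rewrite the second ordering as that position sequence:
positions: 23→1, 7→2, 4→3, 5→4
second ordering as positions: [2, 4, 3, 1]
Discordant pairs = inversions in this position sequence.
2: 1 → 1
4: 3, 1 → 2
3: 1 → 1
1: 0
Total: 1 + 2 + 1 + 0 = 4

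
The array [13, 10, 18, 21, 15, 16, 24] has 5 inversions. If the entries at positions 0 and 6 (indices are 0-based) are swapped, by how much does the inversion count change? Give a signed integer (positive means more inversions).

+9

Positions 0 and 6 hold 13 and 24; after swapping, the array is [24, 10, 18, 21, 15, 16, 13].
Element-by-element contributions:
24 → 10, 18, 21, 15, 16, 13 → 6
10 → none → 0
18 → 15, 16, 13 → 3
21 → 15, 16, 13 → 3
15 → 13 → 1
16 → 13 → 1
13 → none → 0
Sum: 6 + 0 + 3 + 3 + 1 + 1 + 0 = 14
Change: 14 − 5 = +9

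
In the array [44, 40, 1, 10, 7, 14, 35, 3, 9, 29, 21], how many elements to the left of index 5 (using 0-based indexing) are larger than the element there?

2

The element at index 5 is 14.
Elements before it: 44, 40, 1, 10, 7
Those larger than 14: 44, 40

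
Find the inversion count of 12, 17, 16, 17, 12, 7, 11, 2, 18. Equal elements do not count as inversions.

Count, for each position, how many later elements it exceeds:
12 → 7, 11, 2 → 3
17 → 16, 12, 7, 11, 2 → 5
16 → 12, 7, 11, 2 → 4
17 → 12, 7, 11, 2 → 4
12 → 7, 11, 2 → 3
7 → 2 → 1
11 → 2 → 1
2 → none → 0
18 → none → 0
Sum: 3 + 5 + 4 + 4 + 3 + 1 + 1 + 0 + 0 = 21

21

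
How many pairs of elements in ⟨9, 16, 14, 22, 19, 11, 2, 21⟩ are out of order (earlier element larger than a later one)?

Inversions: 13

Sweep left to right; for each value list the smaller values that follow it:
9: 1
16: 3
14: 2
22: 4
19: 2
11: 1
2: 0
21: 0
Sum: 1 + 3 + 2 + 4 + 2 + 1 + 0 + 0 = 13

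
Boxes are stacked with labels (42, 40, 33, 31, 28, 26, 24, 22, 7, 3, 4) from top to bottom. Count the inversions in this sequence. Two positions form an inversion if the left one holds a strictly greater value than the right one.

54 inversions

Sweep left to right; for each value list the smaller values that follow it:
42: 10
40: 9
33: 8
31: 7
28: 6
26: 5
24: 4
22: 3
7: 2
3: 0
4: 0
Sum: 10 + 9 + 8 + 7 + 6 + 5 + 4 + 3 + 2 + 0 + 0 = 54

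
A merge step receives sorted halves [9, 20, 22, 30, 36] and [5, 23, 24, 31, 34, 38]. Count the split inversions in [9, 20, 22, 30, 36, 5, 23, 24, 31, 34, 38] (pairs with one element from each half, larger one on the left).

Count, for every r in R, how many entries of L exceed r:
r = 5: 9, 20, 22, 30, 36 → 5
r = 23: 30, 36 → 2
r = 24: 30, 36 → 2
r = 31: 36 → 1
r = 34: 36 → 1
r = 38: none → 0
Cross-inversions: 5 + 2 + 2 + 1 + 1 + 0 = 11

11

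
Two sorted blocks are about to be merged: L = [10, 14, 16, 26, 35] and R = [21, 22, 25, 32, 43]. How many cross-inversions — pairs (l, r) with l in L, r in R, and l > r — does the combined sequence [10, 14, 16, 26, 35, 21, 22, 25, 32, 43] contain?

For each element r of the right run, count left-run elements greater than r:
r = 21: 26, 35 → 2
r = 22: 26, 35 → 2
r = 25: 26, 35 → 2
r = 32: 35 → 1
r = 43: none → 0
Cross-inversions: 2 + 2 + 2 + 1 + 0 = 7

7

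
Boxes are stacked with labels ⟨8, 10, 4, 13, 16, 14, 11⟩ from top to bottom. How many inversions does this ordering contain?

Inversion pairs (indices are 1-based):
(1,3): 8 > 4
(2,3): 10 > 4
(4,7): 13 > 11
(5,6): 16 > 14
(5,7): 16 > 11
(6,7): 14 > 11
That's 6 pairs.

There are 6 inversions.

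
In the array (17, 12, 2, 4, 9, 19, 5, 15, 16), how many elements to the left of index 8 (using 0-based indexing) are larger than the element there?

The element at index 8 is 16.
Elements before it: 17, 12, 2, 4, 9, 19, 5, 15
Those larger than 16: 17, 19

2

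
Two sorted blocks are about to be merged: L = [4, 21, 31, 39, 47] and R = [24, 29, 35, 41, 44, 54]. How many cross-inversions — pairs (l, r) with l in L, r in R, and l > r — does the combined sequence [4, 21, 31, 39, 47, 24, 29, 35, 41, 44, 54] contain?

There are 10 cross-inversions.

For each element r of the right run, count left-run elements greater than r:
r = 24: 31, 39, 47 → 3
r = 29: 31, 39, 47 → 3
r = 35: 39, 47 → 2
r = 41: 47 → 1
r = 44: 47 → 1
r = 54: none → 0
Cross-inversions: 3 + 3 + 2 + 1 + 1 + 0 = 10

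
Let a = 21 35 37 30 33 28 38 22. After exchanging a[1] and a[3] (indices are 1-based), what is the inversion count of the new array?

17 inversions

Positions 1 and 3 hold 21 and 37; after swapping, the array is [37, 35, 21, 30, 33, 28, 38, 22].
Count, for each position, how many later elements it exceeds:
37 → 35, 21, 30, 33, 28, 22 → 6
35 → 21, 30, 33, 28, 22 → 5
21 → none → 0
30 → 28, 22 → 2
33 → 28, 22 → 2
28 → 22 → 1
38 → 22 → 1
22 → none → 0
Sum: 6 + 5 + 0 + 2 + 2 + 1 + 1 + 0 = 17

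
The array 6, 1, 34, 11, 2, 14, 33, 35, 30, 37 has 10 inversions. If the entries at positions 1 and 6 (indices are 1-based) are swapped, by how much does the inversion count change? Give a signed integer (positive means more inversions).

+3

Positions 1 and 6 hold 6 and 14; after swapping, the array is [14, 1, 34, 11, 2, 6, 33, 35, 30, 37].
Count, for each position, how many later elements it exceeds:
14: 4
1: 0
34: 5
11: 2
2: 0
6: 0
33: 1
35: 1
30: 0
37: 0
Sum: 4 + 0 + 5 + 2 + 0 + 0 + 1 + 1 + 0 + 0 = 13
Change: 13 − 10 = +3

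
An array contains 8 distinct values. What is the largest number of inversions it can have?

The maximum occurs when the array is in strictly decreasing order: every one of the C(8, 2) pairs is inverted.
C(8, 2) = 8·7/2 = 28

Inversions: 28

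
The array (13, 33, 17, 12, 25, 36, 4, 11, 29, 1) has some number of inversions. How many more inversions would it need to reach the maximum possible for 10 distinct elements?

Maximum inversions for 10 distinct elements is C(10, 2) = 10·9/2 = 45.
Current inversions — for each element, count later smaller elements:
13: 4
33: 7
17: 4
12: 3
25: 3
36: 4
4: 1
11: 1
29: 1
1: 0
Current total: 4 + 7 + 4 + 3 + 3 + 4 + 1 + 1 + 1 + 0 = 28
Shortfall: 45 − 28 = 17

17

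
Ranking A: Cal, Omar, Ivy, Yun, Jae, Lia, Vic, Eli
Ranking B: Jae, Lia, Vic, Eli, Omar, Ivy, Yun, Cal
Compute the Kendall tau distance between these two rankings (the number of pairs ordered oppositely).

Discordant pairs: 19

Assign each item its position (1..8) in the first ordering, then rewrite the second ordering as that position sequence:
positions: Cal→1, Omar→2, Ivy→3, Yun→4, Jae→5, Lia→6, Vic→7, Eli→8
second ordering as positions: [5, 6, 7, 8, 2, 3, 4, 1]
Discordant pairs = inversions in this position sequence.
5: 2, 3, 4, 1 → 4
6: 2, 3, 4, 1 → 4
7: 2, 3, 4, 1 → 4
8: 2, 3, 4, 1 → 4
2: 1 → 1
3: 1 → 1
4: 1 → 1
1: 0
Total: 4 + 4 + 4 + 4 + 1 + 1 + 1 + 0 = 19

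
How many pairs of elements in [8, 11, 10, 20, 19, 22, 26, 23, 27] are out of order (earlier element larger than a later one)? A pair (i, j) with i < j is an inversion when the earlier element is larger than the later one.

For each element, count later entries that are smaller:
8 → none → 0
11 → 10 → 1
10 → none → 0
20 → 19 → 1
19 → none → 0
22 → none → 0
26 → 23 → 1
23 → none → 0
27 → none → 0
Sum: 0 + 1 + 0 + 1 + 0 + 0 + 1 + 0 + 0 = 3

3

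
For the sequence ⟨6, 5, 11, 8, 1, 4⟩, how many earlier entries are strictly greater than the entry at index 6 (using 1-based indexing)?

The element at index 6 is 4.
Elements before it: 6, 5, 11, 8, 1
Those larger than 4: 6, 5, 11, 8

4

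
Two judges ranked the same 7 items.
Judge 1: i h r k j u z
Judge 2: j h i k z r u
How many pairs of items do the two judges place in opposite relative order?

8 discordant pairs

Assign each item its position (1..7) in the first ordering, then rewrite the second ordering as that position sequence:
positions: i→1, h→2, r→3, k→4, j→5, u→6, z→7
second ordering as positions: [5, 2, 1, 4, 7, 3, 6]
Discordant pairs = inversions in this position sequence.
5: 2, 1, 4, 3 → 4
2: 1 → 1
1: 0
4: 3 → 1
7: 3, 6 → 2
3: 0
6: 0
Total: 4 + 1 + 0 + 1 + 2 + 0 + 0 = 8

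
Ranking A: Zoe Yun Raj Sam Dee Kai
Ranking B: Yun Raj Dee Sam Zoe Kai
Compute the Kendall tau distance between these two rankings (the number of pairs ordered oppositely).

5 discordant pairs

Assign each item its position (1..6) in the first ordering, then rewrite the second ordering as that position sequence:
positions: Zoe→1, Yun→2, Raj→3, Sam→4, Dee→5, Kai→6
second ordering as positions: [2, 3, 5, 4, 1, 6]
Discordant pairs = inversions in this position sequence.
2: 1 → 1
3: 1 → 1
5: 4, 1 → 2
4: 1 → 1
1: 0
6: 0
Total: 1 + 1 + 2 + 1 + 0 + 0 = 5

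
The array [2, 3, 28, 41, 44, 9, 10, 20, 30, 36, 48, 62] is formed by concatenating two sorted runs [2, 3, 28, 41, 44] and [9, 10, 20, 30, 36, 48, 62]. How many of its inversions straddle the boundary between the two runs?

Cross-inversions: 13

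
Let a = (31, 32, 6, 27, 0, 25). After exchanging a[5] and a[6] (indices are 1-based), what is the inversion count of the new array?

Positions 5 and 6 hold 0 and 25; after swapping, the array is [31, 32, 6, 27, 25, 0].
Count, for each position, how many later elements it exceeds:
31: 4
32: 4
6: 1
27: 2
25: 1
0: 0
Sum: 4 + 4 + 1 + 2 + 1 + 0 = 12

There are 12 inversions.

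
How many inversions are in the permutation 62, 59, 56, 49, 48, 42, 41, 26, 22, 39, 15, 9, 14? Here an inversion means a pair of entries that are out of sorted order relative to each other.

75

Sweep left to right; for each value list the smaller values that follow it:
62 → 59, 56, 49, 48, 42, 41, 26, 22, 39, 15, 9, 14 → 12
59 → 56, 49, 48, 42, 41, 26, 22, 39, 15, 9, 14 → 11
56 → 49, 48, 42, 41, 26, 22, 39, 15, 9, 14 → 10
49 → 48, 42, 41, 26, 22, 39, 15, 9, 14 → 9
48 → 42, 41, 26, 22, 39, 15, 9, 14 → 8
42 → 41, 26, 22, 39, 15, 9, 14 → 7
41 → 26, 22, 39, 15, 9, 14 → 6
26 → 22, 15, 9, 14 → 4
22 → 15, 9, 14 → 3
39 → 15, 9, 14 → 3
15 → 9, 14 → 2
9 → none → 0
14 → none → 0
Sum: 12 + 11 + 10 + 9 + 8 + 7 + 6 + 4 + 3 + 3 + 2 + 0 + 0 = 75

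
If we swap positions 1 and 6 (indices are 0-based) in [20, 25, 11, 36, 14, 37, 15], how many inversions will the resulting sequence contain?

Positions 1 and 6 hold 25 and 15; after swapping, the array is [20, 15, 11, 36, 14, 37, 25].
For each element, count later entries that are smaller:
20 → 15, 11, 14 → 3
15 → 11, 14 → 2
11 → none → 0
36 → 14, 25 → 2
14 → none → 0
37 → 25 → 1
25 → none → 0
Sum: 3 + 2 + 0 + 2 + 0 + 1 + 0 = 8

8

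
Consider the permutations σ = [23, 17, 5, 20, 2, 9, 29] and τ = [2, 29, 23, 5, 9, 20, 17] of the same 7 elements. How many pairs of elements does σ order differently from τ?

13

Assign each item its position (1..7) in the first ordering, then rewrite the second ordering as that position sequence:
positions: 23→1, 17→2, 5→3, 20→4, 2→5, 9→6, 29→7
second ordering as positions: [5, 7, 1, 3, 6, 4, 2]
Discordant pairs = inversions in this position sequence.
5: 1, 3, 4, 2 → 4
7: 1, 3, 6, 4, 2 → 5
1: 0
3: 2 → 1
6: 4, 2 → 2
4: 2 → 1
2: 0
Total: 4 + 5 + 0 + 1 + 2 + 1 + 0 = 13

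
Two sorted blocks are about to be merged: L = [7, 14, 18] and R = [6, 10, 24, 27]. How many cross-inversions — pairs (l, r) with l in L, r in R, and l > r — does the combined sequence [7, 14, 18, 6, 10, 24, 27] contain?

For each element r of the right run, count left-run elements greater than r:
r = 6: 7, 14, 18 → 3
r = 10: 14, 18 → 2
r = 24: none → 0
r = 27: none → 0
Cross-inversions: 3 + 2 + 0 + 0 = 5

5 split inversions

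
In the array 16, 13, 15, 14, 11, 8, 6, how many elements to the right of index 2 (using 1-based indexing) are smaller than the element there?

The element at index 2 is 13.
Elements after it: 15, 14, 11, 8, 6
Those smaller than 13: 11, 8, 6

3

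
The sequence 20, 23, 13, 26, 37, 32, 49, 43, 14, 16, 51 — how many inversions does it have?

Element-by-element contributions:
20: 3
23: 3
13: 0
26: 2
37: 3
32: 2
49: 3
43: 2
14: 0
16: 0
51: 0
Sum: 3 + 3 + 0 + 2 + 3 + 2 + 3 + 2 + 0 + 0 + 0 = 18

Inversions: 18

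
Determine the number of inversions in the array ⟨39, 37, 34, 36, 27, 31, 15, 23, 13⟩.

Count, for each position, how many later elements it exceeds:
39 → 37, 34, 36, 27, 31, 15, 23, 13 → 8
37 → 34, 36, 27, 31, 15, 23, 13 → 7
34 → 27, 31, 15, 23, 13 → 5
36 → 27, 31, 15, 23, 13 → 5
27 → 15, 23, 13 → 3
31 → 15, 23, 13 → 3
15 → 13 → 1
23 → 13 → 1
13 → none → 0
Sum: 8 + 7 + 5 + 5 + 3 + 3 + 1 + 1 + 0 = 33

33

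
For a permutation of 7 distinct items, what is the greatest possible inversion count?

21

A reversed (strictly descending) arrangement makes every pair an inversion, giving C(7, 2) inversions.
C(7, 2) = 7·6/2 = 21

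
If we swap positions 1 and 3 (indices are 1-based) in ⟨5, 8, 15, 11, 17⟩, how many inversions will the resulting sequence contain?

4

Positions 1 and 3 hold 5 and 15; after swapping, the array is [15, 8, 5, 11, 17].
Count, for each position, how many later elements it exceeds:
15: 3
8: 1
5: 0
11: 0
17: 0
Sum: 3 + 1 + 0 + 0 + 0 = 4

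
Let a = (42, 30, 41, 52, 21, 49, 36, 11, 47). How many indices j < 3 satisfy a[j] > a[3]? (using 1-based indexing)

1 such element

The element at index 3 is 41.
Elements before it: 42, 30
Those larger than 41: 42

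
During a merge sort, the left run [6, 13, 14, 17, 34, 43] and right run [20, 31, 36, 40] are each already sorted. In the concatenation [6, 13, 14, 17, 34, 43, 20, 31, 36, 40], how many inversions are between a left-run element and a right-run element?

Count, for every r in R, how many entries of L exceed r:
r = 20: 34, 43 → 2
r = 31: 34, 43 → 2
r = 36: 43 → 1
r = 40: 43 → 1
Cross-inversions: 2 + 2 + 1 + 1 = 6

6 split inversions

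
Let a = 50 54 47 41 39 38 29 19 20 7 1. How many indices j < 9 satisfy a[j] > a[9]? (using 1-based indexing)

7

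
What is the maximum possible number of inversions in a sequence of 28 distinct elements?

378 inversions

A reversed (strictly descending) arrangement makes every pair an inversion, giving C(28, 2) inversions.
C(28, 2) = 28·27/2 = 378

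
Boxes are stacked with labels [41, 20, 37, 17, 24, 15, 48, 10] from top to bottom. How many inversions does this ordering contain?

There are 19 inversions.

Sweep left to right; for each value list the smaller values that follow it:
41: 6
20: 3
37: 4
17: 2
24: 2
15: 1
48: 1
10: 0
Sum: 6 + 3 + 4 + 2 + 2 + 1 + 1 + 0 = 19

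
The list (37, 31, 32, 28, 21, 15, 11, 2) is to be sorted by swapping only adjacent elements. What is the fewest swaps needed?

27

Each adjacent swap fixes exactly one inversion, so the minimum swap count equals the number of inversions.
Count inversions — for each element, later elements that are smaller:
37: 31, 32, 28, 21, 15, 11, 2 → 7
31: 28, 21, 15, 11, 2 → 5
32: 28, 21, 15, 11, 2 → 5
28: 21, 15, 11, 2 → 4
21: 15, 11, 2 → 3
15: 11, 2 → 2
11: 2 → 1
2: none → 0
Total inversions: 7 + 5 + 5 + 4 + 3 + 2 + 1 + 0 = 27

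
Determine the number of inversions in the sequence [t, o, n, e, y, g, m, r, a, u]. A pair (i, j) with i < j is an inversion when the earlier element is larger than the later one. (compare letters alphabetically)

There are 25 inversions.

Sweep left to right; for each value list the smaller values that follow it:
t: 7
o: 5
n: 4
e: 1
y: 5
g: 1
m: 1
r: 1
a: 0
u: 0
Sum: 7 + 5 + 4 + 1 + 5 + 1 + 1 + 1 + 0 + 0 = 25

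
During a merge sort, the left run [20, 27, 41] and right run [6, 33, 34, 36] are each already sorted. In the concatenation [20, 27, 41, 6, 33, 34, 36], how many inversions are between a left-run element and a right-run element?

6 cross-inversions

Take each right-half value and tally the left-half values above it:
r = 6: 20, 27, 41 → 3
r = 33: 41 → 1
r = 34: 41 → 1
r = 36: 41 → 1
Cross-inversions: 3 + 1 + 1 + 1 = 6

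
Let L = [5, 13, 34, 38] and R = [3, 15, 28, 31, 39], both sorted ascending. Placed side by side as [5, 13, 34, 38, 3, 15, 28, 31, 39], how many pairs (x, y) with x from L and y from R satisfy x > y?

For each element r of the right run, count left-run elements greater than r:
r = 3: 5, 13, 34, 38 → 4
r = 15: 34, 38 → 2
r = 28: 34, 38 → 2
r = 31: 34, 38 → 2
r = 39: none → 0
Cross-inversions: 4 + 2 + 2 + 2 + 0 = 10

10 cross-inversions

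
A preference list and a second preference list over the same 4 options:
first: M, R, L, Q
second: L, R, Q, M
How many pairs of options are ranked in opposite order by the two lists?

4

Assign each item its position (1..4) in the first ordering, then rewrite the second ordering as that position sequence:
positions: M→1, R→2, L→3, Q→4
second ordering as positions: [3, 2, 4, 1]
Discordant pairs = inversions in this position sequence.
3: 2, 1 → 2
2: 1 → 1
4: 1 → 1
1: 0
Total: 2 + 1 + 1 + 0 = 4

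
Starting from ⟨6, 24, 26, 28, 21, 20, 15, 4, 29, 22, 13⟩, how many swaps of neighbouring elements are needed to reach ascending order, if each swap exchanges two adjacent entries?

Each adjacent swap fixes exactly one inversion, so the minimum swap count equals the number of inversions.
Count inversions — for each element, later elements that are smaller:
6: 4 → 1
24: 21, 20, 15, 4, 22, 13 → 6
26: 21, 20, 15, 4, 22, 13 → 6
28: 21, 20, 15, 4, 22, 13 → 6
21: 20, 15, 4, 13 → 4
20: 15, 4, 13 → 3
15: 4, 13 → 2
4: none → 0
29: 22, 13 → 2
22: 13 → 1
13: none → 0
Total inversions: 1 + 6 + 6 + 6 + 4 + 3 + 2 + 0 + 2 + 1 + 0 = 31

31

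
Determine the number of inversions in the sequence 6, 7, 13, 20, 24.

Inversions: 0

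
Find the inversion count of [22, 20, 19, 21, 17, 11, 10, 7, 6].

34

Count, for each position, how many later elements it exceeds:
22 → 20, 19, 21, 17, 11, 10, 7, 6 → 8
20 → 19, 17, 11, 10, 7, 6 → 6
19 → 17, 11, 10, 7, 6 → 5
21 → 17, 11, 10, 7, 6 → 5
17 → 11, 10, 7, 6 → 4
11 → 10, 7, 6 → 3
10 → 7, 6 → 2
7 → 6 → 1
6 → none → 0
Sum: 8 + 6 + 5 + 5 + 4 + 3 + 2 + 1 + 0 = 34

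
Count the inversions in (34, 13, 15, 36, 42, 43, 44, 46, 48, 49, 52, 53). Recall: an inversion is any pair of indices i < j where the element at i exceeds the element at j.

2

For each element, count later entries that are smaller:
34: 2
13: 0
15: 0
36: 0
42: 0
43: 0
44: 0
46: 0
48: 0
49: 0
52: 0
53: 0
Sum: 2 + 0 + 0 + 0 + 0 + 0 + 0 + 0 + 0 + 0 + 0 + 0 = 2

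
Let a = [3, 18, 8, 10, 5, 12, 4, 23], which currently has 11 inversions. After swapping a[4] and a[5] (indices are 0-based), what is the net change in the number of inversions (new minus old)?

+1

Positions 4 and 5 hold 5 and 12; after swapping, the array is [3, 18, 8, 10, 12, 5, 4, 23].
Count, for each position, how many later elements it exceeds:
3 → none → 0
18 → 8, 10, 12, 5, 4 → 5
8 → 5, 4 → 2
10 → 5, 4 → 2
12 → 5, 4 → 2
5 → 4 → 1
4 → none → 0
23 → none → 0
Sum: 0 + 5 + 2 + 2 + 2 + 1 + 0 + 0 = 12
Change: 12 − 11 = +1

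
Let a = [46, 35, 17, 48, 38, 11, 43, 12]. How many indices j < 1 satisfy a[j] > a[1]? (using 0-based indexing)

1 such element

The element at index 1 is 35.
Elements before it: 46
Those larger than 35: 46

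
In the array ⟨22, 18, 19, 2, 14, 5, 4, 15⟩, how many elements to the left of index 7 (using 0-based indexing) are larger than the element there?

The element at index 7 is 15.
Elements before it: 22, 18, 19, 2, 14, 5, 4
Those larger than 15: 22, 18, 19

3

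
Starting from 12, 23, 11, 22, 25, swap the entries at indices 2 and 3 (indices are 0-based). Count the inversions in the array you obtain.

Positions 2 and 3 hold 11 and 22; after swapping, the array is [12, 23, 22, 11, 25].
For each element, count later entries that are smaller:
12 → 11 → 1
23 → 22, 11 → 2
22 → 11 → 1
11 → none → 0
25 → none → 0
Sum: 1 + 2 + 1 + 0 + 0 = 4

4 inversions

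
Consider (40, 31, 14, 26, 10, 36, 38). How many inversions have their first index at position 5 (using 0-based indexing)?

The element at index 5 is 36.
Elements after it: 38
None of them are smaller than 36.

0 such elements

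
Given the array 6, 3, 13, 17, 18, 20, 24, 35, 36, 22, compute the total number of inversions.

Count, for each position, how many later elements it exceeds:
6: 1
3: 0
13: 0
17: 0
18: 0
20: 0
24: 1
35: 1
36: 1
22: 0
Sum: 1 + 0 + 0 + 0 + 0 + 0 + 1 + 1 + 1 + 0 = 4

Inversions: 4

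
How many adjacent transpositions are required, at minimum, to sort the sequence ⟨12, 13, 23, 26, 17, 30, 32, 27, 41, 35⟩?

Each adjacent swap fixes exactly one inversion, so the minimum swap count equals the number of inversions.
Count inversions — for each element, later elements that are smaller:
12: none → 0
13: none → 0
23: 17 → 1
26: 17 → 1
17: none → 0
30: 27 → 1
32: 27 → 1
27: none → 0
41: 35 → 1
35: none → 0
Total inversions: 0 + 0 + 1 + 1 + 0 + 1 + 1 + 0 + 1 + 0 = 5

5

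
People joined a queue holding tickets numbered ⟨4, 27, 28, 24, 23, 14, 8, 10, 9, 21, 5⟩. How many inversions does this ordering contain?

Count, for each position, how many later elements it exceeds:
4 → none → 0
27 → 24, 23, 14, 8, 10, 9, 21, 5 → 8
28 → 24, 23, 14, 8, 10, 9, 21, 5 → 8
24 → 23, 14, 8, 10, 9, 21, 5 → 7
23 → 14, 8, 10, 9, 21, 5 → 6
14 → 8, 10, 9, 5 → 4
8 → 5 → 1
10 → 9, 5 → 2
9 → 5 → 1
21 → 5 → 1
5 → none → 0
Sum: 0 + 8 + 8 + 7 + 6 + 4 + 1 + 2 + 1 + 1 + 0 = 38

38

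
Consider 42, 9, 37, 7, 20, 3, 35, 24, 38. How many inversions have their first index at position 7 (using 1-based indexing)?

The element at index 7 is 35.
Elements after it: 24, 38
Those smaller than 35: 24

1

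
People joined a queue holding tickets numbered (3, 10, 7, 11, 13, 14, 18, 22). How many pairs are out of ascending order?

1 inversion

Element-by-element contributions:
3: 0
10: 1
7: 0
11: 0
13: 0
14: 0
18: 0
22: 0
Sum: 0 + 1 + 0 + 0 + 0 + 0 + 0 + 0 = 1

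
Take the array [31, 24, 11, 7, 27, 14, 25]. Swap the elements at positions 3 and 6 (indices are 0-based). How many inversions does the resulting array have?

15 inversions

Positions 3 and 6 hold 7 and 25; after swapping, the array is [31, 24, 11, 25, 27, 14, 7].
Sweep left to right; for each value list the smaller values that follow it:
31: 6
24: 3
11: 1
25: 2
27: 2
14: 1
7: 0
Sum: 6 + 3 + 1 + 2 + 2 + 1 + 0 = 15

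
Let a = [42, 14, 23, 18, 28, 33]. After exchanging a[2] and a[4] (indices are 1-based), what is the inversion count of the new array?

Positions 2 and 4 hold 14 and 18; after swapping, the array is [42, 18, 23, 14, 28, 33].
Sweep left to right; for each value list the smaller values that follow it:
42 → 18, 23, 14, 28, 33 → 5
18 → 14 → 1
23 → 14 → 1
14 → none → 0
28 → none → 0
33 → none → 0
Sum: 5 + 1 + 1 + 0 + 0 + 0 = 7

7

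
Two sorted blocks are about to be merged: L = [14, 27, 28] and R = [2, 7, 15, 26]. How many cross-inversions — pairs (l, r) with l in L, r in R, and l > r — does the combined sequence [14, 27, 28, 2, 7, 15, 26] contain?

Take each right-half value and tally the left-half values above it:
r = 2: 14, 27, 28 → 3
r = 7: 14, 27, 28 → 3
r = 15: 27, 28 → 2
r = 26: 27, 28 → 2
Cross-inversions: 3 + 3 + 2 + 2 = 10

10 cross-inversions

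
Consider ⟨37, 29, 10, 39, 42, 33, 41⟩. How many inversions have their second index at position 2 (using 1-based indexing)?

1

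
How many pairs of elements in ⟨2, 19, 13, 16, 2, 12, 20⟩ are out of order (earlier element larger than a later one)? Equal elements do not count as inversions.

8

Listing every pair i<j with a[i]>a[j] (using 0-based positions):
(1,2): 19 > 13
(1,3): 19 > 16
(1,4): 19 > 2
(1,5): 19 > 12
(2,4): 13 > 2
(2,5): 13 > 12
(3,4): 16 > 2
(3,5): 16 > 12
That's 8 pairs.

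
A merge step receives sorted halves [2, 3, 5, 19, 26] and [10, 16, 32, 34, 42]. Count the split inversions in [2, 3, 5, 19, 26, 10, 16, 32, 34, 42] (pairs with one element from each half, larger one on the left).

There are 4 split inversions.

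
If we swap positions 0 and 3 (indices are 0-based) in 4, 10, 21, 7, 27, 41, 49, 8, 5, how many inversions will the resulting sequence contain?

Positions 0 and 3 hold 4 and 7; after swapping, the array is [7, 10, 21, 4, 27, 41, 49, 8, 5].
Count, for each position, how many later elements it exceeds:
7: 2
10: 3
21: 3
4: 0
27: 2
41: 2
49: 2
8: 1
5: 0
Sum: 2 + 3 + 3 + 0 + 2 + 2 + 2 + 1 + 0 = 15

15 inversions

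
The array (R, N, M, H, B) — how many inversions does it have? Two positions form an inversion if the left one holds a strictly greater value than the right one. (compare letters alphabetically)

10 out-of-order pairs

Element-by-element contributions:
R → N, M, H, B → 4
N → M, H, B → 3
M → H, B → 2
H → B → 1
B → none → 0
Sum: 4 + 3 + 2 + 1 + 0 = 10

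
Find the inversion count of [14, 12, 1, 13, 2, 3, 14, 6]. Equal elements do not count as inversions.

14

Sweep left to right; for each value list the smaller values that follow it:
14 → 12, 1, 13, 2, 3, 6 → 6
12 → 1, 2, 3, 6 → 4
1 → none → 0
13 → 2, 3, 6 → 3
2 → none → 0
3 → none → 0
14 → 6 → 1
6 → none → 0
Sum: 6 + 4 + 0 + 3 + 0 + 0 + 1 + 0 = 14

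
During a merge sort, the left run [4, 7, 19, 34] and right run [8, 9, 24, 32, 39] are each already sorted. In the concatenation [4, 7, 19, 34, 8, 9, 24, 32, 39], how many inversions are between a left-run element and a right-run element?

Split inversions: 6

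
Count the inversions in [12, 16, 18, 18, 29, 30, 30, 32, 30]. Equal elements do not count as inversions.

There is 1 inversion.

For each element, count later entries that are smaller:
12 → none → 0
16 → none → 0
18 → none → 0
18 → none → 0
29 → none → 0
30 → none → 0
30 → none → 0
32 → 30 → 1
30 → none → 0
Sum: 0 + 0 + 0 + 0 + 0 + 0 + 0 + 1 + 0 = 1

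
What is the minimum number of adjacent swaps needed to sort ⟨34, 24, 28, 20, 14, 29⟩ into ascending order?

10 adjacent swaps

Minimum adjacent swaps = number of inversions (each swap of adjacent out-of-order elements removes one inversion and no swap can remove more).
Count inversions — for each element, later elements that are smaller:
34: 24, 28, 20, 14, 29 → 5
24: 20, 14 → 2
28: 20, 14 → 2
20: 14 → 1
14: none → 0
29: none → 0
Total inversions: 5 + 2 + 2 + 1 + 0 + 0 = 10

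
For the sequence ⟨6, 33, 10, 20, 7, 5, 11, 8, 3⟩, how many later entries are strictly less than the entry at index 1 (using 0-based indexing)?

The element at index 1 is 33.
Elements after it: 10, 20, 7, 5, 11, 8, 3
Those smaller than 33: 10, 20, 7, 5, 11, 8, 3

7 such elements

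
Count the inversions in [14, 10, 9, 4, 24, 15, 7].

Count, for each position, how many later elements it exceeds:
14: 4
10: 3
9: 2
4: 0
24: 2
15: 1
7: 0
Sum: 4 + 3 + 2 + 0 + 2 + 1 + 0 = 12

12 out-of-order pairs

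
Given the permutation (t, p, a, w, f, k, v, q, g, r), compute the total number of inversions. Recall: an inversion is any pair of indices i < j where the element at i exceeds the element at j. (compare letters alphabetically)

Count, for each position, how many later elements it exceeds:
t: 7
p: 4
a: 0
w: 6
f: 0
k: 1
v: 3
q: 1
g: 0
r: 0
Sum: 7 + 4 + 0 + 6 + 0 + 1 + 3 + 1 + 0 + 0 = 22

22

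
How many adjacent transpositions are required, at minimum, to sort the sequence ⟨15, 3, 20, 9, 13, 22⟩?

There are 5 adjacent swaps.

Minimum adjacent swaps = number of inversions (each swap of adjacent out-of-order elements removes one inversion and no swap can remove more).
Count inversions — for each element, later elements that are smaller:
15: 3, 9, 13 → 3
3: none → 0
20: 9, 13 → 2
9: none → 0
13: none → 0
22: none → 0
Total inversions: 3 + 0 + 2 + 0 + 0 + 0 = 5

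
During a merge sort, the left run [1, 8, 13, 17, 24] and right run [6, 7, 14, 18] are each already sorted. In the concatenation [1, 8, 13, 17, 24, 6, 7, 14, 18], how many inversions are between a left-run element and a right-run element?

11

Take each right-half value and tally the left-half values above it:
r = 6: 8, 13, 17, 24 → 4
r = 7: 8, 13, 17, 24 → 4
r = 14: 17, 24 → 2
r = 18: 24 → 1
Cross-inversions: 4 + 4 + 2 + 1 = 11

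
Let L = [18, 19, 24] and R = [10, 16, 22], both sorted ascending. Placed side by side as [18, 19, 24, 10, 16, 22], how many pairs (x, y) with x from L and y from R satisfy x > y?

Count, for every r in R, how many entries of L exceed r:
r = 10: 18, 19, 24 → 3
r = 16: 18, 19, 24 → 3
r = 22: 24 → 1
Cross-inversions: 3 + 3 + 1 = 7

7 cross-inversions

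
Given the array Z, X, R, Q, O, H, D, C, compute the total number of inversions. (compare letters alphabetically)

Inversions: 28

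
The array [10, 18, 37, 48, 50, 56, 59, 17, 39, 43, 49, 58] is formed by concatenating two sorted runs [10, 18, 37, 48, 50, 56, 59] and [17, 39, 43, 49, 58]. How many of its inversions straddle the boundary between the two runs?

Take each right-half value and tally the left-half values above it:
r = 17: 18, 37, 48, 50, 56, 59 → 6
r = 39: 48, 50, 56, 59 → 4
r = 43: 48, 50, 56, 59 → 4
r = 49: 50, 56, 59 → 3
r = 58: 59 → 1
Cross-inversions: 6 + 4 + 4 + 3 + 1 = 18

18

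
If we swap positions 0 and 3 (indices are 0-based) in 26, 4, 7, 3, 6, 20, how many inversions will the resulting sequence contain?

3 inversions

Positions 0 and 3 hold 26 and 3; after swapping, the array is [3, 4, 7, 26, 6, 20].
Element-by-element contributions:
3 → none → 0
4 → none → 0
7 → 6 → 1
26 → 6, 20 → 2
6 → none → 0
20 → none → 0
Sum: 0 + 0 + 1 + 2 + 0 + 0 = 3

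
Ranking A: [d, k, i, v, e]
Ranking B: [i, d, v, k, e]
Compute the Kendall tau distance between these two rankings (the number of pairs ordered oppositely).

Discordant pairs: 3

Assign each item its position (1..5) in the first ordering, then rewrite the second ordering as that position sequence:
positions: d→1, k→2, i→3, v→4, e→5
second ordering as positions: [3, 1, 4, 2, 5]
Discordant pairs = inversions in this position sequence.
3: 1, 2 → 2
1: 0
4: 2 → 1
2: 0
5: 0
Total: 2 + 0 + 1 + 0 + 0 = 3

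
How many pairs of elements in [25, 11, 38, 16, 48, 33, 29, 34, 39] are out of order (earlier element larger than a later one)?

There are 11 out-of-order pairs.

For each element, count later entries that are smaller:
25 → 11, 16 → 2
11 → none → 0
38 → 16, 33, 29, 34 → 4
16 → none → 0
48 → 33, 29, 34, 39 → 4
33 → 29 → 1
29 → none → 0
34 → none → 0
39 → none → 0
Sum: 2 + 0 + 4 + 0 + 4 + 1 + 0 + 0 + 0 = 11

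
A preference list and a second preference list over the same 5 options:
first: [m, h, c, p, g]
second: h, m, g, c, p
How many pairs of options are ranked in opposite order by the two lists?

3

Assign each item its position (1..5) in the first ordering, then rewrite the second ordering as that position sequence:
positions: m→1, h→2, c→3, p→4, g→5
second ordering as positions: [2, 1, 5, 3, 4]
Discordant pairs = inversions in this position sequence.
2: 1 → 1
1: 0
5: 3, 4 → 2
3: 0
4: 0
Total: 1 + 0 + 2 + 0 + 0 = 3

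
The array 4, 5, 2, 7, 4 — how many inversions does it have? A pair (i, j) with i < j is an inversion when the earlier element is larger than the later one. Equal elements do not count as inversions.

Inversion pairs (indices are 0-based):
(0,2): 4 > 2
(1,2): 5 > 2
(1,4): 5 > 4
(3,4): 7 > 4
That's 4 pairs.

There are 4 out-of-order pairs.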